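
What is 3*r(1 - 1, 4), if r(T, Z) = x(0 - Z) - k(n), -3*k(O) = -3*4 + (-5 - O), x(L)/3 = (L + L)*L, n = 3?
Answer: 268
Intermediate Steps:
x(L) = 6*L² (x(L) = 3*((L + L)*L) = 3*((2*L)*L) = 3*(2*L²) = 6*L²)
k(O) = 17/3 + O/3 (k(O) = -(-3*4 + (-5 - O))/3 = -(-12 + (-5 - O))/3 = -(-17 - O)/3 = 17/3 + O/3)
r(T, Z) = -20/3 + 6*Z² (r(T, Z) = 6*(0 - Z)² - (17/3 + (⅓)*3) = 6*(-Z)² - (17/3 + 1) = 6*Z² - 1*20/3 = 6*Z² - 20/3 = -20/3 + 6*Z²)
3*r(1 - 1, 4) = 3*(-20/3 + 6*4²) = 3*(-20/3 + 6*16) = 3*(-20/3 + 96) = 3*(268/3) = 268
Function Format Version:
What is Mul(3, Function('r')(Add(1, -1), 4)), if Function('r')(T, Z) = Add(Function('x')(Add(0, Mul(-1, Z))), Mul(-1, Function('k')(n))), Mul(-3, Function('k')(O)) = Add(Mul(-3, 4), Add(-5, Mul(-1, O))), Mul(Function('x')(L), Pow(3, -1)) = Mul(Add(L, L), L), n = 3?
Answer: 268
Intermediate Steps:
Function('x')(L) = Mul(6, Pow(L, 2)) (Function('x')(L) = Mul(3, Mul(Add(L, L), L)) = Mul(3, Mul(Mul(2, L), L)) = Mul(3, Mul(2, Pow(L, 2))) = Mul(6, Pow(L, 2)))
Function('k')(O) = Add(Rational(17, 3), Mul(Rational(1, 3), O)) (Function('k')(O) = Mul(Rational(-1, 3), Add(Mul(-3, 4), Add(-5, Mul(-1, O)))) = Mul(Rational(-1, 3), Add(-12, Add(-5, Mul(-1, O)))) = Mul(Rational(-1, 3), Add(-17, Mul(-1, O))) = Add(Rational(17, 3), Mul(Rational(1, 3), O)))
Function('r')(T, Z) = Add(Rational(-20, 3), Mul(6, Pow(Z, 2))) (Function('r')(T, Z) = Add(Mul(6, Pow(Add(0, Mul(-1, Z)), 2)), Mul(-1, Add(Rational(17, 3), Mul(Rational(1, 3), 3)))) = Add(Mul(6, Pow(Mul(-1, Z), 2)), Mul(-1, Add(Rational(17, 3), 1))) = Add(Mul(6, Pow(Z, 2)), Mul(-1, Rational(20, 3))) = Add(Mul(6, Pow(Z, 2)), Rational(-20, 3)) = Add(Rational(-20, 3), Mul(6, Pow(Z, 2))))
Mul(3, Function('r')(Add(1, -1), 4)) = Mul(3, Add(Rational(-20, 3), Mul(6, Pow(4, 2)))) = Mul(3, Add(Rational(-20, 3), Mul(6, 16))) = Mul(3, Add(Rational(-20, 3), 96)) = Mul(3, Rational(268, 3)) = 268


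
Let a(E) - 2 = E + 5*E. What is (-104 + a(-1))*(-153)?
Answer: 16524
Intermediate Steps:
a(E) = 2 + 6*E (a(E) = 2 + (E + 5*E) = 2 + 6*E)
(-104 + a(-1))*(-153) = (-104 + (2 + 6*(-1)))*(-153) = (-104 + (2 - 6))*(-153) = (-104 - 4)*(-153) = -108*(-153) = 16524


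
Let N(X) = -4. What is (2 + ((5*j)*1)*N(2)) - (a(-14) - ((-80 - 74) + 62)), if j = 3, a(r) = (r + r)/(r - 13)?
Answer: -4078/27 ≈ -151.04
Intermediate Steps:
a(r) = 2*r/(-13 + r) (a(r) = (2*r)/(-13 + r) = 2*r/(-13 + r))
(2 + ((5*j)*1)*N(2)) - (a(-14) - ((-80 - 74) + 62)) = (2 + ((5*3)*1)*(-4)) - (2*(-14)/(-13 - 14) - ((-80 - 74) + 62)) = (2 + (15*1)*(-4)) - (2*(-14)/(-27) - (-154 + 62)) = (2 + 15*(-4)) - (2*(-14)*(-1/27) - 1*(-92)) = (2 - 60) - (28/27 + 92) = -58 - 1*2512/27 = -58 - 2512/27 = -4078/27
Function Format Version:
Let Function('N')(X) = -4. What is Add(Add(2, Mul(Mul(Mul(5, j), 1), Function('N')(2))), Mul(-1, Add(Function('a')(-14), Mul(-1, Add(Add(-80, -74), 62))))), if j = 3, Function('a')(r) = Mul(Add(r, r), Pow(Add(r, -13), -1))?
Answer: Rational(-4078, 27) ≈ -151.04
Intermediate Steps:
Function('a')(r) = Mul(2, r, Pow(Add(-13, r), -1)) (Function('a')(r) = Mul(Mul(2, r), Pow(Add(-13, r), -1)) = Mul(2, r, Pow(Add(-13, r), -1)))
Add(Add(2, Mul(Mul(Mul(5, j), 1), Function('N')(2))), Mul(-1, Add(Function('a')(-14), Mul(-1, Add(Add(-80, -74), 62))))) = Add(Add(2, Mul(Mul(Mul(5, 3), 1), -4)), Mul(-1, Add(Mul(2, -14, Pow(Add(-13, -14), -1)), Mul(-1, Add(Add(-80, -74), 62))))) = Add(Add(2, Mul(Mul(15, 1), -4)), Mul(-1, Add(Mul(2, -14, Pow(-27, -1)), Mul(-1, Add(-154, 62))))) = Add(Add(2, Mul(15, -4)), Mul(-1, Add(Mul(2, -14, Rational(-1, 27)), Mul(-1, -92)))) = Add(Add(2, -60), Mul(-1, Add(Rational(28, 27), 92))) = Add(-58, Mul(-1, Rational(2512, 27))) = Add(-58, Rational(-2512, 27)) = Rational(-4078, 27)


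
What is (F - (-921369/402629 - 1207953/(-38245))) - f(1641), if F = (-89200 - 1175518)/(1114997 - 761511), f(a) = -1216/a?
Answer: -20501443213314776953/638017338483042945 ≈ -32.133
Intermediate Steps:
F = -90337/25249 (F = -1264718/353486 = -1264718*1/353486 = -90337/25249 ≈ -3.5778)
(F - (-921369/402629 - 1207953/(-38245))) - f(1641) = (-90337/25249 - (-921369/402629 - 1207953/(-38245))) - (-1216)/1641 = (-90337/25249 - (-921369*1/402629 - 1207953*(-1/38245))) - (-1216)/1641 = (-90337/25249 - (-921369/402629 + 1207953/38245)) - 1*(-1216/1641) = (-90337/25249 - 1*451119151032/15398546105) + 1216/1641 = (-90337/25249 - 451119151032/15398546105) + 1216/1641 = -12781365903894353/388797890605145 + 1216/1641 = -20501443213314776953/638017338483042945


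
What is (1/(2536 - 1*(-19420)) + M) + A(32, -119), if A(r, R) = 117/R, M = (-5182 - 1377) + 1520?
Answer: -13168286529/2612764 ≈ -5040.0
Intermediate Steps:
M = -5039 (M = -6559 + 1520 = -5039)
(1/(2536 - 1*(-19420)) + M) + A(32, -119) = (1/(2536 - 1*(-19420)) - 5039) + 117/(-119) = (1/(2536 + 19420) - 5039) + 117*(-1/119) = (1/21956 - 5039) - 117/119 = -110636283/21956 - 117/119 = -13168286529/2612764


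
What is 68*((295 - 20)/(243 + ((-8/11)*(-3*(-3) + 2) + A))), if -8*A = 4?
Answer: 37400/469 ≈ 79.744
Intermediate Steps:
A = -1/2 (A = -1/8*4 = -1/2 ≈ -0.50000)
68*((295 - 20)/(243 + ((-8/11)*(-3*(-3) + 2) + A))) = 68*((295 - 20)/(243 + ((-8/11)*(-3*(-3) + 2) - 1/2))) = 68*(275/(243 + ((-8*1/11)*(9 + 2) - 1/2))) = 68*(275/(243 + (-8/11*11 - 1/2))) = 68*(275/(243 + (-8 - 1/2))) = 68*(275/(243 - 17/2)) = 68*(275/(469/2)) = 68*(275*(2/469)) = 68*(550/469) = 37400/469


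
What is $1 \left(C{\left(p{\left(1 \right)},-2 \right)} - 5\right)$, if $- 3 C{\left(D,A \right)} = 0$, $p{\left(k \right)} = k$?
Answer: $-5$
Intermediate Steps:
$C{\left(D,A \right)} = 0$ ($C{\left(D,A \right)} = \left(- \frac{1}{3}\right) 0 = 0$)
$1 \left(C{\left(p{\left(1 \right)},-2 \right)} - 5\right) = 1 \left(0 - 5\right) = 1 \left(-5\right) = -5$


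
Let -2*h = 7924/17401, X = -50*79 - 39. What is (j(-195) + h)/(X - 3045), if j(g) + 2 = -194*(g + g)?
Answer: -658260448/61199317 ≈ -10.756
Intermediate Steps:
X = -3989 (X = -3950 - 39 = -3989)
h = -3962/17401 ≈ -0.22769
j(g) = -2 - 388*g (j(g) = -2 - 194*(g + g) = -2 - 388*g)
(j(-195) + h)/(X - 3045) = ((-2 - 388*(-195)) - 3962/17401)/(-3989 - 3045) = ((-2 + 75660) - 3962/17401)/(-7034) = (75658 - 3962/17401)*(-1/7034) = (1316520896/17401)*(-1/7034) = -658260448/61199317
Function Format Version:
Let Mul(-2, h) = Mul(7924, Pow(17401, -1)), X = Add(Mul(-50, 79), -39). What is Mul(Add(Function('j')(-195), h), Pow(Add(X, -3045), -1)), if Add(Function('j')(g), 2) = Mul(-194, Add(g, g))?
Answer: Rational(-658260448, 61199317) ≈ -10.756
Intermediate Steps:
X = -3989 (X = Add(-3950, -39) = -3989)
h = Rational(-3962, 17401) (h = Mul(Rational(-1, 2), Mul(7924, Pow(17401, -1))) = Mul(Rational(-1, 2), Mul(7924, Rational(1, 17401))) = Mul(Rational(-1, 2), Rational(7924, 17401)) = Rational(-3962, 17401) ≈ -0.22769)
Function('j')(g) = Add(-2, Mul(-388, g)) (Function('j')(g) = Add(-2, Mul(-194, Add(g, g))) = Add(-2, Mul(-194, Mul(2, g))) = Add(-2, Mul(-388, g)))
Mul(Add(Function('j')(-195), h), Pow(Add(X, -3045), -1)) = Mul(Add(Add(-2, Mul(-388, -195)), Rational(-3962, 17401)), Pow(Add(-3989, -3045), -1)) = Mul(Add(Add(-2, 75660), Rational(-3962, 17401)), Pow(-7034, -1)) = Mul(Add(75658, Rational(-3962, 17401)), Rational(-1, 7034)) = Mul(Rational(1316520896, 17401), Rational(-1, 7034)) = Rational(-658260448, 61199317)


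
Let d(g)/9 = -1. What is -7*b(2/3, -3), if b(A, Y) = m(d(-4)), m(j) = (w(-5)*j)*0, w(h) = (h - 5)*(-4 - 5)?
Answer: 0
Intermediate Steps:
d(g) = -9 (d(g) = 9*(-1) = -9)
w(h) = 45 - 9*h (w(h) = (-5 + h)*(-9) = 45 - 9*h)
m(j) = 0 (m(j) = ((45 - 9*(-5))*j)*0 = ((45 + 45)*j)*0 = (90*j)*0 = 0)
b(A, Y) = 0
-7*b(2/3, -3) = -7*0 = 0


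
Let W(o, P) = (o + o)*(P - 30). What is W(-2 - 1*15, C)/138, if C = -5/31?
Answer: 15895/2139 ≈ 7.4310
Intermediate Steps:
C = -5/31 (C = -5*1/31 = -5/31 ≈ -0.16129)
W(o, P) = 2*o*(-30 + P) (W(o, P) = (2*o)*(-30 + P) = 2*o*(-30 + P))
W(-2 - 1*15, C)/138 = (2*(-2 - 1*15)*(-30 - 5/31))/138 = (2*(-2 - 15)*(-935/31))*(1/138) = (2*(-17)*(-935/31))*(1/138) = (31790/31)*(1/138) = 15895/2139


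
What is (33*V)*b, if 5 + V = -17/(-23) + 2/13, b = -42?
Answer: 1702008/299 ≈ 5692.3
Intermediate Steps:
V = -1228/299 (V = -5 + (-17/(-23) + 2/13) = -5 + (-17*(-1/23) + 2*(1/13)) = -5 + (17/23 + 2/13) = -5 + 267/299 = -1228/299 ≈ -4.1070)
(33*V)*b = (33*(-1228/299))*(-42) = -40524/299*(-42) = 1702008/299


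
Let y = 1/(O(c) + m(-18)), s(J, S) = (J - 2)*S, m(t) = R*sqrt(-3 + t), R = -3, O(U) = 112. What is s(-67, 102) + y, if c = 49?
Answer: -12802106/1819 + 3*I*sqrt(21)/12733 ≈ -7038.0 + 0.0010797*I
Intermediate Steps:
m(t) = -3*sqrt(-3 + t)
s(J, S) = S*(-2 + J) (s(J, S) = (-2 + J)*S = S*(-2 + J))
y = 1/(112 - 3*I*sqrt(21)) (y = 1/(112 - 3*sqrt(-3 - 18)) = 1/(112 - 3*I*sqrt(21)) ≈ 0.008796 + 0.0010797*I)
s(-67, 102) + y = 102*(-2 - 67) + (16/1819 + 3*I*sqrt(21)/12733) = 102*(-69) + (16/1819 + 3*I*sqrt(21)/12733) = -7038 + (16/1819 + 3*I*sqrt(21)/12733) = -12802106/1819 + 3*I*sqrt(21)/12733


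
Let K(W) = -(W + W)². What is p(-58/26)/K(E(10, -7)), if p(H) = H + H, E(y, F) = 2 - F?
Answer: 29/2106 ≈ 0.013770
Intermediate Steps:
p(H) = 2*H
K(W) = -4*W² (K(W) = -(2*W)² = -4*W²)
p(-58/26)/K(E(10, -7)) = (2*(-58/26))/((-4*(2 - 1*(-7))²)) = (2*(-58*1/26))/((-4*(2 + 7)²)) = (2*(-29/13))/((-4*9²)) = -58/(13*((-4*81))) = -58/13/(-324) = -58/13*(-1/324) = 29/2106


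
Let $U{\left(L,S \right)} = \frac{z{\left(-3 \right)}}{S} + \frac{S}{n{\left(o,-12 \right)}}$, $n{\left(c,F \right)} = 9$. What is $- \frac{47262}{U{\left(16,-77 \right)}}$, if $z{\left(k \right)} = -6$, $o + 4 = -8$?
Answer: $\frac{32752566}{5875} \approx 5574.9$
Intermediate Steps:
$o = -12$ ($o = -4 - 8 = -12$)
$U{\left(L,S \right)} = - \frac{6}{S} + \frac{S}{9}$
$- \frac{47262}{U{\left(16,-77 \right)}} = - \frac{47262}{- \frac{6}{-77} + \frac{1}{9} \left(-77\right)} = - \frac{47262}{\left(-6\right) \left(- \frac{1}{77}\right) - \frac{77}{9}} = - \frac{47262}{\frac{6}{77} - \frac{77}{9}} = - \frac{47262}{- \frac{5875}{693}} = \left(-47262\right) \left(- \frac{693}{5875}\right) = \frac{32752566}{5875}$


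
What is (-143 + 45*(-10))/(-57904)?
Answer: 593/57904 ≈ 0.010241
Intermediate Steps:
(-143 + 45*(-10))/(-57904) = (-143 - 450)*(-1/57904) = -593*(-1/57904) = 593/57904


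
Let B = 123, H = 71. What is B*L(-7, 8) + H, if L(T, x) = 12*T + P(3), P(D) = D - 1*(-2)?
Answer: -9646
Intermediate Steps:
P(D) = 2 + D (P(D) = D + 2 = 2 + D)
L(T, x) = 5 + 12*T (L(T, x) = 12*T + (2 + 3) = 12*T + 5 = 5 + 12*T)
B*L(-7, 8) + H = 123*(5 + 12*(-7)) + 71 = 123*(5 - 84) + 71 = 123*(-79) + 71 = -9717 + 71 = -9646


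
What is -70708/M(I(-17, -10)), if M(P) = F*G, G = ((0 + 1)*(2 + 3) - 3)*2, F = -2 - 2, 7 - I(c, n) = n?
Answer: 17677/4 ≈ 4419.3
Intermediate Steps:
I(c, n) = 7 - n
F = -4
G = 4 (G = (1*5 - 3)*2 = (5 - 3)*2 = 2*2 = 4)
M(P) = -16 (M(P) = -4*4 = -16)
-70708/M(I(-17, -10)) = -70708/(-16) = -70708*(-1/16) = 17677/4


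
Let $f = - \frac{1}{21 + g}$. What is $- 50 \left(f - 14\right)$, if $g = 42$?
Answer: $\frac{44150}{63} \approx 700.79$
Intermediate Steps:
$f = - \frac{1}{63}$ ($f = - \frac{1}{21 + 42} = - \frac{1}{63} \approx -0.015873$)
$- 50 \left(f - 14\right) = - 50 \left(- \frac{1}{63} - 14\right) = \left(-50\right) \left(- \frac{883}{63}\right) = \frac{44150}{63}$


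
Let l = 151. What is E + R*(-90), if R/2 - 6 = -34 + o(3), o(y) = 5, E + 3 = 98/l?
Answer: 624785/151 ≈ 4137.6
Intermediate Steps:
E = -355/151 (E = -3 + 98/151 = -355/151 ≈ -2.3510)
R = -46 (R = 12 + 2*(-34 + 5) = 12 + 2*(-29) = 12 - 58 = -46)
E + R*(-90) = -355/151 - 46*(-90) = -355/151 + 4140 = 624785/151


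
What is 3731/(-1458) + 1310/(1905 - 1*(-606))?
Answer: -92081/45198 ≈ -2.0373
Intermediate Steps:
3731/(-1458) + 1310/(1905 - 1*(-606)) = 3731*(-1/1458) + 1310/(1905 + 606) = -3731/1458 + 1310/2511 = -92081/45198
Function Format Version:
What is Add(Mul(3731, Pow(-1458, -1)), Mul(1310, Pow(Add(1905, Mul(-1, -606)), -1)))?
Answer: Rational(-92081, 45198) ≈ -2.0373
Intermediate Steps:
Add(Mul(3731, Pow(-1458, -1)), Mul(1310, Pow(Add(1905, Mul(-1, -606)), -1))) = Add(Mul(3731, Rational(-1, 1458)), Mul(1310, Pow(Add(1905, 606), -1))) = Add(Rational(-3731, 1458), Mul(1310, Pow(2511, -1))) = Add(Rational(-3731, 1458), Mul(1310, Rational(1, 2511))) = Add(Rational(-3731, 1458), Rational(1310, 2511)) = Rational(-92081, 45198)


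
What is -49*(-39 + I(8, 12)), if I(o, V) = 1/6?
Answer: 11417/6 ≈ 1902.8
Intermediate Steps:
I(o, V) = 1/6
-49*(-39 + I(8, 12)) = -49*(-39 + 1/6) = -49*(-233/6) = 11417/6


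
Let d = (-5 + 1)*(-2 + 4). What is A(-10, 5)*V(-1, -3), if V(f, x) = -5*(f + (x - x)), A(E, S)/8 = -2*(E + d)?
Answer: 1440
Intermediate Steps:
d = -8 (d = -4*2 = -8)
A(E, S) = 128 - 16*E (A(E, S) = 8*(-2*(E - 8)) = 8*(-2*(-8 + E)) = 8*(16 - 2*E) = 128 - 16*E)
V(f, x) = -5*f (V(f, x) = -5*(f + 0) = -5*f)
A(-10, 5)*V(-1, -3) = (128 - 16*(-10))*(-5*(-1)) = (128 + 160)*5 = 288*5 = 1440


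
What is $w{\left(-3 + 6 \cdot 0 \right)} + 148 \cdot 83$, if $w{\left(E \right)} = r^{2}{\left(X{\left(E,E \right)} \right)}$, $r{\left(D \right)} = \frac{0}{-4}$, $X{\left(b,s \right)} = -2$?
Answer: $12284$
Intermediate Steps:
$r{\left(D \right)} = 0$ ($r{\left(D \right)} = 0 \left(- \frac{1}{4}\right) = 0$)
$w{\left(E \right)} = 0$ ($w{\left(E \right)} = 0^{2} = 0$)
$w{\left(-3 + 6 \cdot 0 \right)} + 148 \cdot 83 = 0 + 148 \cdot 83 = 0 + 12284 = 12284$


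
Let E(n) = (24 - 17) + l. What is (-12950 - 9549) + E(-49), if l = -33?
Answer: -22525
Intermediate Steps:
E(n) = -26 (E(n) = (24 - 17) - 33 = 7 - 33 = -26)
(-12950 - 9549) + E(-49) = (-12950 - 9549) - 26 = -22499 - 26 = -22525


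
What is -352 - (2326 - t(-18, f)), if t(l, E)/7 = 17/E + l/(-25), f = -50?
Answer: -133767/50 ≈ -2675.3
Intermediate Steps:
t(l, E) = 119/E - 7*l/25 (t(l, E) = 7*(17/E + l/(-25)) = 7*(17/E + l*(-1/25)) = 7*(17/E - l/25) = 119/E - 7*l/25)
-352 - (2326 - t(-18, f)) = -352 - (2326 - (119/(-50) - 7/25*(-18))) = -352 - (2326 - (119*(-1/50) + 126/25)) = -352 - (2326 - (-119/50 + 126/25)) = -352 - (2326 - 1*133/50) = -352 - (2326 - 133/50) = -352 - 1*116167/50 = -352 - 116167/50 = -133767/50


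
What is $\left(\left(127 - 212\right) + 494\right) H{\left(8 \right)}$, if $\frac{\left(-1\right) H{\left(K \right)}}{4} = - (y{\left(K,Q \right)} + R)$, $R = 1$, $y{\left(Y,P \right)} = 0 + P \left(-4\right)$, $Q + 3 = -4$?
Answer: $47444$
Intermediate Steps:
$Q = -7$ ($Q = -3 - 4 = -7$)
$y{\left(Y,P \right)} = - 4 P$ ($y{\left(Y,P \right)} = 0 - 4 P = - 4 P$)
$H{\left(K \right)} = 116$ ($H{\left(K \right)} = - 4 \left(- (\left(-4\right) \left(-7\right) + 1)\right) = - 4 \left(- (28 + 1)\right) = - 4 \left(\left(-1\right) 29\right) = \left(-4\right) \left(-29\right) = 116$)
$\left(\left(127 - 212\right) + 494\right) H{\left(8 \right)} = \left(\left(127 - 212\right) + 494\right) 116 = \left(-85 + 494\right) 116 = 409 \cdot 116 = 47444$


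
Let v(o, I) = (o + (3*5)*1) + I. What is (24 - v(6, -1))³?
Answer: 64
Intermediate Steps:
v(o, I) = 15 + I + o (v(o, I) = (o + 15*1) + I = (o + 15) + I = (15 + o) + I = 15 + I + o)
(24 - v(6, -1))³ = (24 - (15 - 1 + 6))³ = (24 - 1*20)³ = (24 - 20)³ = 4³ = 64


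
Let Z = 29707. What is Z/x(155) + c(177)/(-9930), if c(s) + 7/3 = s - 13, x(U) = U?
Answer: 176979271/923490 ≈ 191.64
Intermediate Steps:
c(s) = -46/3 + s (c(s) = -7/3 + (s - 13) = -7/3 + (-13 + s) = -46/3 + s)
Z/x(155) + c(177)/(-9930) = 29707/155 + (-46/3 + 177)/(-9930) = 29707*(1/155) + (485/3)*(-1/9930) = 29707/155 - 97/5958 = 176979271/923490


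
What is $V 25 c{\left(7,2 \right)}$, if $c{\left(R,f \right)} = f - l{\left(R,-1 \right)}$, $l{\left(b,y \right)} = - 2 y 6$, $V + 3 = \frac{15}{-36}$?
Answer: $\frac{5125}{6} \approx 854.17$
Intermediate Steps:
$V = - \frac{41}{12}$ ($V = -3 + \frac{15}{-36} = -3 + 15 \left(- \frac{1}{36}\right) = -3 - \frac{5}{12} = - \frac{41}{12} \approx -3.4167$)
$l{\left(b,y \right)} = - 12 y$
$c{\left(R,f \right)} = -12 + f$ ($c{\left(R,f \right)} = f - \left(-12\right) \left(-1\right) = f - 12 = -12 + f$)
$V 25 c{\left(7,2 \right)} = \left(- \frac{41}{12}\right) 25 \left(-12 + 2\right) = \left(- \frac{1025}{12}\right) \left(-10\right) = \frac{5125}{6}$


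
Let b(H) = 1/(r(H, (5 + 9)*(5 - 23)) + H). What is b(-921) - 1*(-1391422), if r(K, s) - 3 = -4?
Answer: 1282891083/922 ≈ 1.3914e+6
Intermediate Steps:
r(K, s) = -1 (r(K, s) = 3 - 4 = -1)
b(H) = 1/(-1 + H)
b(-921) - 1*(-1391422) = 1/(-1 - 921) - 1*(-1391422) = 1/(-922) + 1391422 = -1/922 + 1391422 = 1282891083/922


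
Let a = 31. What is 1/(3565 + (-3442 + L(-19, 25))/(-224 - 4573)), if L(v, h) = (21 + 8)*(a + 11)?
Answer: 4797/17103529 ≈ 0.00028047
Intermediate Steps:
L(v, h) = 1218 (L(v, h) = (21 + 8)*(31 + 11) = 29*42 = 1218)
1/(3565 + (-3442 + L(-19, 25))/(-224 - 4573)) = 1/(3565 + (-3442 + 1218)/(-224 - 4573)) = 1/(3565 - 2224/(-4797)) = 1/(3565 - 2224*(-1/4797)) = 1/(3565 + 2224/4797) = 1/(17103529/4797) = 4797/17103529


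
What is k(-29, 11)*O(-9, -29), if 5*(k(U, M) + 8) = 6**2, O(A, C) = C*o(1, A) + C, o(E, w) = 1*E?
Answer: 232/5 ≈ 46.400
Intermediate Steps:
o(E, w) = E
O(A, C) = 2*C (O(A, C) = C*1 + C = C + C = 2*C)
k(U, M) = -4/5 (k(U, M) = -8 + (1/5)*6**2 = -8 + (1/5)*36 = -8 + 36/5 = -4/5)
k(-29, 11)*O(-9, -29) = -8*(-29)/5 = -4/5*(-58) = 232/5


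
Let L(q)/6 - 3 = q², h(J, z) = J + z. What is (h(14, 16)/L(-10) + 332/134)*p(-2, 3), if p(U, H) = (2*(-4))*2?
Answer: -278928/6901 ≈ -40.418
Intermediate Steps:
L(q) = 18 + 6*q²
p(U, H) = -16 (p(U, H) = -8*2 = -16)
(h(14, 16)/L(-10) + 332/134)*p(-2, 3) = ((14 + 16)/(18 + 6*(-10)²) + 332/134)*(-16) = (30/(18 + 6*100) + 332*(1/134))*(-16) = (30/(18 + 600) + 166/67)*(-16) = (30/618 + 166/67)*(-16) = (30*(1/618) + 166/67)*(-16) = (5/103 + 166/67)*(-16) = (17433/6901)*(-16) = -278928/6901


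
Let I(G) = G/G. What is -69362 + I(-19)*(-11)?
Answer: -69373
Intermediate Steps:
I(G) = 1
-69362 + I(-19)*(-11) = -69362 + 1*(-11) = -69362 - 11 = -69373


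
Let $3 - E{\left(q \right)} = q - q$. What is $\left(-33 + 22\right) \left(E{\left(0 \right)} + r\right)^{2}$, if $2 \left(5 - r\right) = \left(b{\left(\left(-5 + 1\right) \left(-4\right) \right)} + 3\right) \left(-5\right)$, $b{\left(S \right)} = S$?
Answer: $- \frac{135531}{4} \approx -33883.0$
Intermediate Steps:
$E{\left(q \right)} = 3$ ($E{\left(q \right)} = 3 - \left(q - q\right) = 3 - 0 = 3 + 0 = 3$)
$r = \frac{105}{2}$ ($r = 5 - \frac{\left(\left(-5 + 1\right) \left(-4\right) + 3\right) \left(-5\right)}{2} = 5 - \frac{\left(\left(-4\right) \left(-4\right) + 3\right) \left(-5\right)}{2} = 5 - \frac{\left(16 + 3\right) \left(-5\right)}{2} = 5 - \frac{19 \left(-5\right)}{2} = 5 - - \frac{95}{2} = 5 + \frac{95}{2} = \frac{105}{2} \approx 52.5$)
$\left(-33 + 22\right) \left(E{\left(0 \right)} + r\right)^{2} = \left(-33 + 22\right) \left(3 + \frac{105}{2}\right)^{2} = - 11 \left(\frac{111}{2}\right)^{2} = \left(-11\right) \frac{12321}{4} = - \frac{135531}{4}$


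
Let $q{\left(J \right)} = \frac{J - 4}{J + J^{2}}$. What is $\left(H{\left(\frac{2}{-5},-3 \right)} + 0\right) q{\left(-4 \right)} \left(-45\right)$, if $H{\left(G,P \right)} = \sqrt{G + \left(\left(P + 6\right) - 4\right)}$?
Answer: $6 i \sqrt{35} \approx 35.496 i$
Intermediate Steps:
$q{\left(J \right)} = \frac{-4 + J}{J + J^{2}}$
$H{\left(G,P \right)} = \sqrt{2 + G + P}$ ($H{\left(G,P \right)} = \sqrt{G + \left(\left(6 + P\right) - 4\right)} = \sqrt{G + \left(2 + P\right)} = \sqrt{2 + G + P}$)
$\left(H{\left(\frac{2}{-5},-3 \right)} + 0\right) q{\left(-4 \right)} \left(-45\right) = \left(\sqrt{2 + \frac{2}{-5} - 3} + 0\right) \frac{-4 - 4}{\left(-4\right) \left(1 - 4\right)} \left(-45\right) = \left(\sqrt{2 + 2 \left(- \frac{1}{5}\right) - 3} + 0\right) \left(\left(- \frac{1}{4}\right) \frac{1}{-3} \left(-8\right)\right) \left(-45\right) = \left(\sqrt{2 - \frac{2}{5} - 3} + 0\right) \left(\left(- \frac{1}{4}\right) \left(- \frac{1}{3}\right) \left(-8\right)\right) \left(-45\right) = \left(\sqrt{- \frac{7}{5}} + 0\right) \left(- \frac{2}{3}\right) \left(-45\right) = \left(\frac{i \sqrt{35}}{5} + 0\right) \left(- \frac{2}{3}\right) \left(-45\right) = \frac{i \sqrt{35}}{5} \left(- \frac{2}{3}\right) \left(-45\right) = - \frac{2 i \sqrt{35}}{15} \left(-45\right) = 6 i \sqrt{35}$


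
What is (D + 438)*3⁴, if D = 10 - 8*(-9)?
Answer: 42120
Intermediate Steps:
D = 82 (D = 10 + 72 = 82)
(D + 438)*3⁴ = (82 + 438)*3⁴ = 520*81 = 42120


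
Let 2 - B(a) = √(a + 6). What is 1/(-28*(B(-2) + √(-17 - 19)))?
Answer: I/168 ≈ 0.0059524*I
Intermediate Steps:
B(a) = 2 - √(6 + a) (B(a) = 2 - √(a + 6) = 2 - √(6 + a))
1/(-28*(B(-2) + √(-17 - 19))) = 1/(-28*((2 - √(6 - 2)) + √(-17 - 19))) = 1/(-28*((2 - √4) + √(-36))) = 1/(-28*((2 - 1*2) + 6*I)) = 1/(-28*((2 - 2) + 6*I)) = 1/(-28*(0 + 6*I)) = 1/(-168*I) = I/168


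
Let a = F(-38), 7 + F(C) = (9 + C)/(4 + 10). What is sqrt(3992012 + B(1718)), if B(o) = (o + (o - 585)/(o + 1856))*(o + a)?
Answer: sqrt(4336546036160513)/25018 ≈ 2632.2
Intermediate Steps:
F(C) = -89/14 + C/14 (F(C) = -7 + (9 + C)/(4 + 10) = -7 + (9 + C)/14 = -7 + (9 + C)*(1/14) = -7 + (9/14 + C/14) = -89/14 + C/14)
a = -127/14 (a = -89/14 + (1/14)*(-38) = -89/14 - 19/7 = -127/14 ≈ -9.0714)
B(o) = (-127/14 + o)*(o + (-585 + o)/(1856 + o)) (B(o) = (o + (o - 585)/(o + 1856))*(o - 127/14) = (o + (-585 + o)/(1856 + o))*(-127/14 + o) = (-127/14 + o)*(o + (-585 + o)/(1856 + o)))
sqrt(3992012 + B(1718)) = sqrt(3992012 + (74295 - 244029*1718 + 14*1718**3 + 25871*1718**2)/(14*(1856 + 1718))) = sqrt(3992012 + (1/14)*(74295 - 419241822 + 14*5070718232 + 25871*2951524)/3574) = sqrt(3992012 + (1/14)*(1/3574)*(74295 - 419241822 + 70990055248 + 76358877404)) = sqrt(3992012 + (1/14)*(1/3574)*146929765125) = sqrt(3992012 + 146929765125/50036) = sqrt(346674077557/50036) = sqrt(4336546036160513)/25018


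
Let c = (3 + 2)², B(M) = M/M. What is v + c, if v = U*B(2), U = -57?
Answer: -32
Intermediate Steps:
B(M) = 1
v = -57 (v = -57*1 = -57)
c = 25 (c = 5² = 25)
v + c = -57 + 25 = -32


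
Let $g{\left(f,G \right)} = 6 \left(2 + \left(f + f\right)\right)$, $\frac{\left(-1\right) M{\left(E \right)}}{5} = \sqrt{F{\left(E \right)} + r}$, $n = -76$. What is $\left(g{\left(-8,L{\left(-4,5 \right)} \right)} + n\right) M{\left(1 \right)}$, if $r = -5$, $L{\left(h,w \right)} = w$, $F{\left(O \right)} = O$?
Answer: $1600 i \approx 1600.0 i$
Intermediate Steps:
$M{\left(E \right)} = - 5 \sqrt{-5 + E}$ ($M{\left(E \right)} = - 5 \sqrt{E - 5} = - 5 \sqrt{-5 + E}$)
$g{\left(f,G \right)} = 12 + 12 f$ ($g{\left(f,G \right)} = 6 \left(2 + 2 f\right) = 12 + 12 f$)
$\left(g{\left(-8,L{\left(-4,5 \right)} \right)} + n\right) M{\left(1 \right)} = \left(\left(12 + 12 \left(-8\right)\right) - 76\right) \left(- 5 \sqrt{-5 + 1}\right) = \left(\left(12 - 96\right) - 76\right) \left(- 5 \sqrt{-4}\right) = \left(-84 - 76\right) \left(- 5 \cdot 2 i\right) = - 160 \left(- 10 i\right) = 1600 i$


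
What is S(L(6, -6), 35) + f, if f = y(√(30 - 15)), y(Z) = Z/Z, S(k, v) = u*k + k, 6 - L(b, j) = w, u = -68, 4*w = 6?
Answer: -601/2 ≈ -300.50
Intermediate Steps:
w = 3/2 (w = (¼)*6 = 3/2 ≈ 1.5000)
L(b, j) = 9/2 (L(b, j) = 6 - 1*3/2 = 6 - 3/2 = 9/2)
S(k, v) = -67*k (S(k, v) = -68*k + k = -67*k)
y(Z) = 1
f = 1
S(L(6, -6), 35) + f = -67*9/2 + 1 = -603/2 + 1 = -601/2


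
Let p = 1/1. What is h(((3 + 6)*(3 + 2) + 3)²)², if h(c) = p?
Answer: 1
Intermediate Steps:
p = 1
h(c) = 1
h(((3 + 6)*(3 + 2) + 3)²)² = 1² = 1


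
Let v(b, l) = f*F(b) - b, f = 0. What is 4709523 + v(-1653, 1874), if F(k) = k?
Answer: 4711176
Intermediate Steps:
v(b, l) = -b (v(b, l) = 0*b - b = 0 - b = -b)
4709523 + v(-1653, 1874) = 4709523 - 1*(-1653) = 4709523 + 1653 = 4711176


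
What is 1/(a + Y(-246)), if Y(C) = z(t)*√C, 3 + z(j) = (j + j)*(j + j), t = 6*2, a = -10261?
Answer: -10261/186057055 - 573*I*√246/186057055 ≈ -5.515e-5 - 4.8303e-5*I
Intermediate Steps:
t = 12
z(j) = -3 + 4*j² (z(j) = -3 + (j + j)*(j + j) = -3 + (2*j)*(2*j) = -3 + 4*j²)
Y(C) = 573*√C (Y(C) = (-3 + 4*12²)*√C = (-3 + 4*144)*√C = (-3 + 576)*√C = 573*√C)
1/(a + Y(-246)) = 1/(-10261 + 573*√(-246)) = 1/(-10261 + 573*(I*√246)) = 1/(-10261 + 573*I*√246)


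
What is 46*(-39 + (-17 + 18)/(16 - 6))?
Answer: -8947/5 ≈ -1789.4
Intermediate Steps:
46*(-39 + (-17 + 18)/(16 - 6)) = 46*(-39 + 1/10) = 46*(-39 + 1*(⅒)) = 46*(-39 + ⅒) = 46*(-389/10) = -8947/5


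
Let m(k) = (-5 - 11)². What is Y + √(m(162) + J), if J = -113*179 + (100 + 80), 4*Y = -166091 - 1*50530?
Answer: -216621/4 + 3*I*√2199 ≈ -54155.0 + 140.68*I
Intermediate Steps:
m(k) = 256 (m(k) = (-16)² = 256)
Y = -216621/4 (Y = (-166091 - 1*50530)/4 = (-166091 - 50530)/4 = (¼)*(-216621) = -216621/4 ≈ -54155.)
J = -20047 (J = -20227 + 180 = -20047)
Y + √(m(162) + J) = -216621/4 + √(256 - 20047) = -216621/4 + √(-19791) = -216621/4 + 3*I*√2199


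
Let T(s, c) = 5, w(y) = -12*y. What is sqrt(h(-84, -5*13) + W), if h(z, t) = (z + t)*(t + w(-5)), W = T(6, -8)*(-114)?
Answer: 5*sqrt(7) ≈ 13.229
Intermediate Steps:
W = -570 (W = 5*(-114) = -570)
h(z, t) = (60 + t)*(t + z) (h(z, t) = (z + t)*(t - 12*(-5)) = (t + z)*(t + 60) = (t + z)*(60 + t) = (60 + t)*(t + z))
sqrt(h(-84, -5*13) + W) = sqrt(((-5*13)**2 + 60*(-5*13) + 60*(-84) - 5*13*(-84)) - 570) = sqrt(((-65)**2 + 60*(-65) - 5040 - 65*(-84)) - 570) = sqrt((4225 - 3900 - 5040 + 5460) - 570) = sqrt(745 - 570) = sqrt(175) = 5*sqrt(7)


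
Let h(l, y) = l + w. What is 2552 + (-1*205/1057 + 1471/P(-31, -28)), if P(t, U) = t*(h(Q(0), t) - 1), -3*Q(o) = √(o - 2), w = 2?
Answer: 905771696/360437 - 4413*I*√2/341 ≈ 2513.0 - 18.302*I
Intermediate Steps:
Q(o) = -√(-2 + o)/3 (Q(o) = -√(o - 2)/3 = -√(-2 + o)/3)
h(l, y) = 2 + l (h(l, y) = l + 2 = 2 + l)
P(t, U) = t*(1 - I*√2/3) (P(t, U) = t*((2 - √(-2 + 0)/3) - 1) = t*((2 - I*√2/3) - 1) = t*(1 - I*√2/3))
2552 + (-1*205/1057 + 1471/P(-31, -28)) = 2552 + (-1*205/1057 + 1471/(((⅓)*(-31)*(3 - I*√2)))) = 2552 + (-205*1/1057 + 1471/(-31 + 31*I*√2/3)) = 2552 + (-205/1057 + 1471/(-31 + 31*I*√2/3)) = 2697259/1057 + 1471/(-31 + 31*I*√2/3)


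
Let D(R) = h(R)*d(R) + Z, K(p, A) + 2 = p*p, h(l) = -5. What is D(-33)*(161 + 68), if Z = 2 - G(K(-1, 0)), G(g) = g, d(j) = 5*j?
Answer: 189612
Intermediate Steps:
K(p, A) = -2 + p**2 (K(p, A) = -2 + p*p = -2 + p**2)
Z = 3 (Z = 2 - (-2 + (-1)**2) = 2 - (-2 + 1) = 2 - 1*(-1) = 2 + 1 = 3)
D(R) = 3 - 25*R (D(R) = -25*R + 3 = 3 - 25*R)
D(-33)*(161 + 68) = (3 - 25*(-33))*(161 + 68) = (3 + 825)*229 = 828*229 = 189612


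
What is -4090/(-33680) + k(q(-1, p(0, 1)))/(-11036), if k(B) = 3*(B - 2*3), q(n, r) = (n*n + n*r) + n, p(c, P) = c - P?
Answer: 1141061/9292312 ≈ 0.12280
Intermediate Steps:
q(n, r) = n + n² + n*r (q(n, r) = (n² + n*r) + n = n + n² + n*r)
k(B) = -18 + 3*B (k(B) = 3*(B - 6) = 3*(-6 + B) = -18 + 3*B)
-4090/(-33680) + k(q(-1, p(0, 1)))/(-11036) = -4090/(-33680) + (-18 + 3*(-(1 - 1 + (0 - 1*1))))/(-11036) = -4090*(-1/33680) + (-18 + 3*(-(1 - 1 + (0 - 1))))*(-1/11036) = 409/3368 + (-18 + 3*(-(1 - 1 - 1)))*(-1/11036) = 409/3368 + (-18 + 3*(-1*(-1)))*(-1/11036) = 409/3368 + (-18 + 3*1)*(-1/11036) = 409/3368 + (-18 + 3)*(-1/11036) = 409/3368 - 15*(-1/11036) = 409/3368 + 15/11036 = 1141061/9292312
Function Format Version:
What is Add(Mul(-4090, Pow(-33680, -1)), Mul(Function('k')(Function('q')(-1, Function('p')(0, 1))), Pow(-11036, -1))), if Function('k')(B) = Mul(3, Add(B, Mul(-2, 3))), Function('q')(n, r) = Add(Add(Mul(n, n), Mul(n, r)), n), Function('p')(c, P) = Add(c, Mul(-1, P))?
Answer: Rational(1141061, 9292312) ≈ 0.12280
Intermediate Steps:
Function('q')(n, r) = Add(n, Pow(n, 2), Mul(n, r)) (Function('q')(n, r) = Add(Add(Pow(n, 2), Mul(n, r)), n) = Add(n, Pow(n, 2), Mul(n, r)))
Function('k')(B) = Add(-18, Mul(3, B)) (Function('k')(B) = Mul(3, Add(B, -6)) = Mul(3, Add(-6, B)) = Add(-18, Mul(3, B)))
Add(Mul(-4090, Pow(-33680, -1)), Mul(Function('k')(Function('q')(-1, Function('p')(0, 1))), Pow(-11036, -1))) = Add(Mul(-4090, Pow(-33680, -1)), Mul(Add(-18, Mul(3, Mul(-1, Add(1, -1, Add(0, Mul(-1, 1)))))), Pow(-11036, -1))) = Add(Mul(-4090, Rational(-1, 33680)), Mul(Add(-18, Mul(3, Mul(-1, Add(1, -1, Add(0, -1))))), Rational(-1, 11036))) = Add(Rational(409, 3368), Mul(Add(-18, Mul(3, Mul(-1, Add(1, -1, -1)))), Rational(-1, 11036))) = Add(Rational(409, 3368), Mul(Add(-18, Mul(3, Mul(-1, -1))), Rational(-1, 11036))) = Add(Rational(409, 3368), Mul(Add(-18, Mul(3, 1)), Rational(-1, 11036))) = Add(Rational(409, 3368), Mul(Add(-18, 3), Rational(-1, 11036))) = Add(Rational(409, 3368), Mul(-15, Rational(-1, 11036))) = Add(Rational(409, 3368), Rational(15, 11036)) = Rational(1141061, 9292312)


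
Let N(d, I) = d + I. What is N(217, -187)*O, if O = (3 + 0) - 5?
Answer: -60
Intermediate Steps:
N(d, I) = I + d
O = -2 (O = 3 - 5 = -2)
N(217, -187)*O = (-187 + 217)*(-2) = 30*(-2) = -60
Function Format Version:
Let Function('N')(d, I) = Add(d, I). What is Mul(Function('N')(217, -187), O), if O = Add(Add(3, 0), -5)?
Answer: -60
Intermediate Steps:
Function('N')(d, I) = Add(I, d)
O = -2 (O = Add(3, -5) = -2)
Mul(Function('N')(217, -187), O) = Mul(Add(-187, 217), -2) = Mul(30, -2) = -60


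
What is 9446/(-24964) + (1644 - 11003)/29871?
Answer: -257899771/372849822 ≈ -0.69170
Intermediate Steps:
9446/(-24964) + (1644 - 11003)/29871 = 9446*(-1/24964) - 9359*1/29871 = -4723/12482 - 9359/29871 = -257899771/372849822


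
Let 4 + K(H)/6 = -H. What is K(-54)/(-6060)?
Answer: -5/101 ≈ -0.049505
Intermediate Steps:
K(H) = -24 - 6*H (K(H) = -24 + 6*(-H) = -24 - 6*H)
K(-54)/(-6060) = (-24 - 6*(-54))/(-6060) = (-24 + 324)*(-1/6060) = 300*(-1/6060) = -5/101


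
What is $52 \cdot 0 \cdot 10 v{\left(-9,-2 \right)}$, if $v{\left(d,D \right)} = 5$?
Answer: $0$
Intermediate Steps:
$52 \cdot 0 \cdot 10 v{\left(-9,-2 \right)} = 52 \cdot 0 \cdot 10 \cdot 5 = 52 \cdot 0 \cdot 5 = 0 \cdot 5 = 0$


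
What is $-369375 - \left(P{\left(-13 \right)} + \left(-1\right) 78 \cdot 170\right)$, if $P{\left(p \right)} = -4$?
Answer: $-356111$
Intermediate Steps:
$-369375 - \left(P{\left(-13 \right)} + \left(-1\right) 78 \cdot 170\right) = -369375 - \left(-4 + \left(-1\right) 78 \cdot 170\right) = -369375 - \left(-4 - 13260\right) = -369375 - -13264 = -369375 + 13264 = -356111$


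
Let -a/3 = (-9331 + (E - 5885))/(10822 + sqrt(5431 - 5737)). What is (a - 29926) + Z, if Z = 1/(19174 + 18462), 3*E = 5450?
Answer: -65945386914032917/2203888699820 - 60297*I*sqrt(34)/58557995 ≈ -29922.0 - 0.0060041*I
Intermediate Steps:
E = 5450/3 (E = (1/3)*5450 = 5450/3 ≈ 1816.7)
Z = 1/37636 ≈ 2.6570e-5
a = 40198/(10822 + 3*I*sqrt(34)) (a = -3*(-9331 + (5450/3 - 5885))/(10822 + sqrt(5431 - 5737)) = -3*(-9331 - 12205/3)/(10822 + sqrt(-306)) = -(-40198)/(10822 + 3*I*sqrt(34)) = 40198/(10822 + 3*I*sqrt(34)) ≈ 3.7145 - 0.0060041*I)
(a - 29926) + Z = ((217511378/58557995 - 60297*I*sqrt(34)/58557995) - 29926) + 1/37636 = (-1752189046992/58557995 - 60297*I*sqrt(34)/58557995) + 1/37636 = -65945386914032917/2203888699820 - 60297*I*sqrt(34)/58557995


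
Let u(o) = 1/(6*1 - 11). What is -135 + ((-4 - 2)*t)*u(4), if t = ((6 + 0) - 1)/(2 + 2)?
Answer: -267/2 ≈ -133.50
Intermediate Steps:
t = 5/4 (t = (6 - 1)/4 = 5*(¼) = 5/4 ≈ 1.2500)
u(o) = -⅕ (u(o) = 1/(6 - 11) = 1/(-5) = -⅕)
-135 + ((-4 - 2)*t)*u(4) = -135 + ((-4 - 2)*(5/4))*(-⅕) = -135 - 6*5/4*(-⅕) = -135 - 15/2*(-⅕) = -135 + 3/2 = -267/2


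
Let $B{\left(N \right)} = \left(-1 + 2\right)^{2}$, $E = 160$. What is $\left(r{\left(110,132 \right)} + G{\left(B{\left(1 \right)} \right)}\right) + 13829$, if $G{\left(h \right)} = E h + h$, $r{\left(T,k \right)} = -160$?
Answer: $13830$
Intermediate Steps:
$B{\left(N \right)} = 1$ ($B{\left(N \right)} = 1^{2} = 1$)
$G{\left(h \right)} = 161 h$ ($G{\left(h \right)} = 160 h + h = 161 h$)
$\left(r{\left(110,132 \right)} + G{\left(B{\left(1 \right)} \right)}\right) + 13829 = \left(-160 + 161 \cdot 1\right) + 13829 = \left(-160 + 161\right) + 13829 = 1 + 13829 = 13830$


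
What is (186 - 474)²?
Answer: 82944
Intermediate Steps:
(186 - 474)² = (-288)² = 82944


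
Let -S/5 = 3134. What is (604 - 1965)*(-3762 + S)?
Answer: 26446952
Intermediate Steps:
S = -15670 (S = -5*3134 = -15670)
(604 - 1965)*(-3762 + S) = (604 - 1965)*(-3762 - 15670) = -1361*(-19432) = 26446952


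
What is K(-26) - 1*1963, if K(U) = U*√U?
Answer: -1963 - 26*I*√26 ≈ -1963.0 - 132.57*I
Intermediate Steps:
K(U) = U^(3/2)
K(-26) - 1*1963 = (-26)^(3/2) - 1*1963 = -26*I*√26 - 1963 = -1963 - 26*I*√26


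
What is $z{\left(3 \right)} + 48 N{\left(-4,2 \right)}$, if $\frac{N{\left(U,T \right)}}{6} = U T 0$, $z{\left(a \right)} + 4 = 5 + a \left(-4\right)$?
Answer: $-11$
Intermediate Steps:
$z{\left(a \right)} = 1 - 4 a$ ($z{\left(a \right)} = -4 + \left(5 + a \left(-4\right)\right) = -4 - \left(-5 + 4 a\right) = 1 - 4 a$)
$N{\left(U,T \right)} = 0$ ($N{\left(U,T \right)} = 6 U T 0 = 6 T U 0 = 6 \cdot 0 = 0$)
$z{\left(3 \right)} + 48 N{\left(-4,2 \right)} = \left(1 - 12\right) + 48 \cdot 0 = \left(1 - 12\right) + 0 = -11 + 0 = -11$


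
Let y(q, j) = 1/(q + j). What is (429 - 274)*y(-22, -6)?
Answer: -155/28 ≈ -5.5357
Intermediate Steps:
y(q, j) = 1/(j + q)
(429 - 274)*y(-22, -6) = (429 - 274)/(-6 - 22) = 155/(-28) = 155*(-1/28) = -155/28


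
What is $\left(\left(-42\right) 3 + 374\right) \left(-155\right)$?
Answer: $-38440$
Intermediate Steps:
$\left(\left(-42\right) 3 + 374\right) \left(-155\right) = \left(-126 + 374\right) \left(-155\right) = 248 \left(-155\right) = -38440$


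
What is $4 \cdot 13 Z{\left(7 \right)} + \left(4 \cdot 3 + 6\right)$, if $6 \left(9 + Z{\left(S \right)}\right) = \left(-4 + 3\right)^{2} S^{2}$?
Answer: $- \frac{76}{3} \approx -25.333$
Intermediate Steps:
$Z{\left(S \right)} = -9 + \frac{S^{2}}{6}$ ($Z{\left(S \right)} = -9 + \frac{\left(-4 + 3\right)^{2} S^{2}}{6} = -9 + \frac{\left(-1\right)^{2} S^{2}}{6} = -9 + \frac{1 S^{2}}{6} = -9 + \frac{S^{2}}{6}$)
$4 \cdot 13 Z{\left(7 \right)} + \left(4 \cdot 3 + 6\right) = 4 \cdot 13 \left(-9 + \frac{7^{2}}{6}\right) + \left(4 \cdot 3 + 6\right) = 52 \left(-9 + \frac{1}{6} \cdot 49\right) + \left(12 + 6\right) = 52 \left(-9 + \frac{49}{6}\right) + 18 = 52 \left(- \frac{5}{6}\right) + 18 = - \frac{130}{3} + 18 = - \frac{76}{3}$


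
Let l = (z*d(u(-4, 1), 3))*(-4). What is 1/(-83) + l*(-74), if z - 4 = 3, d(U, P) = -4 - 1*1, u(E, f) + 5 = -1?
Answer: -859881/83 ≈ -10360.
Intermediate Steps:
u(E, f) = -6 (u(E, f) = -5 - 1 = -6)
d(U, P) = -5 (d(U, P) = -4 - 1 = -5)
z = 7 (z = 4 + 3 = 7)
l = 140 (l = (7*(-5))*(-4) = -35*(-4) = 140)
1/(-83) + l*(-74) = 1/(-83) + 140*(-74) = -1/83 - 10360 = -859881/83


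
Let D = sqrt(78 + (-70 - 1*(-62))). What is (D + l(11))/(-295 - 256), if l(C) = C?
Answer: -11/551 - sqrt(70)/551 ≈ -0.035148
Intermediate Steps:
D = sqrt(70) (D = sqrt(78 + (-70 + 62)) = sqrt(78 - 8) = sqrt(70) ≈ 8.3666)
(D + l(11))/(-295 - 256) = (sqrt(70) + 11)/(-295 - 256) = (11 + sqrt(70))/(-551) = (11 + sqrt(70))*(-1/551) = -11/551 - sqrt(70)/551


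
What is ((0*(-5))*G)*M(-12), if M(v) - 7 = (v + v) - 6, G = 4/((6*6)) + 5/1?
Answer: 0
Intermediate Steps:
G = 46/9 (G = 4/36 + 5*1 = 4*(1/36) + 5 = ⅑ + 5 = 46/9 ≈ 5.1111)
M(v) = 1 + 2*v (M(v) = 7 + ((v + v) - 6) = 7 + (2*v - 6) = 7 + (-6 + 2*v) = 1 + 2*v)
((0*(-5))*G)*M(-12) = ((0*(-5))*(46/9))*(1 + 2*(-12)) = (0*(46/9))*(1 - 24) = 0*(-23) = 0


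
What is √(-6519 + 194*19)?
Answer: I*√2833 ≈ 53.226*I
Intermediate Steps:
√(-6519 + 194*19) = √(-6519 + 3686) = √(-2833) = I*√2833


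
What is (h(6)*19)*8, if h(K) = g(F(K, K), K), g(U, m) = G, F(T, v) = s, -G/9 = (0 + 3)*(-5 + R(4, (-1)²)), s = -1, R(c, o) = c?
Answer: 4104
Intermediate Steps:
G = 27 (G = -9*(0 + 3)*(-5 + 4) = -27*(-1) = -9*(-3) = 27)
F(T, v) = -1
g(U, m) = 27
h(K) = 27
(h(6)*19)*8 = (27*19)*8 = 513*8 = 4104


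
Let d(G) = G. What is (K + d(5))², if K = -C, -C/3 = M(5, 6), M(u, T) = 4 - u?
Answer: 4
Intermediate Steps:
C = 3 (C = -3*(4 - 1*5) = -3*(4 - 5) = -3*(-1) = 3)
K = -3 (K = -1*3 = -3)
(K + d(5))² = (-3 + 5)² = 2² = 4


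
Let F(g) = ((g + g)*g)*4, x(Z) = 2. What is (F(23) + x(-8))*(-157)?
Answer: -664738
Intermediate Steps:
F(g) = 8*g² (F(g) = ((2*g)*g)*4 = (2*g²)*4 = 8*g²)
(F(23) + x(-8))*(-157) = (8*23² + 2)*(-157) = (8*529 + 2)*(-157) = (4232 + 2)*(-157) = 4234*(-157) = -664738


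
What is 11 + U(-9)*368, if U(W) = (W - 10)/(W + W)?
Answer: 3595/9 ≈ 399.44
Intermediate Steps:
U(W) = (-10 + W)/(2*W) (U(W) = (-10 + W)/((2*W)) = (-10 + W)*(1/(2*W)) = (-10 + W)/(2*W))
11 + U(-9)*368 = 11 + ((½)*(-10 - 9)/(-9))*368 = 11 + ((½)*(-⅑)*(-19))*368 = 11 + (19/18)*368 = 11 + 3496/9 = 3595/9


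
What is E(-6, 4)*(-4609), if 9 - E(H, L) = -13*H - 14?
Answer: 253495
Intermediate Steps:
E(H, L) = 23 + 13*H (E(H, L) = 9 - (-13*H - 14) = 9 - (-14 - 13*H) = 9 + (14 + 13*H) = 23 + 13*H)
E(-6, 4)*(-4609) = (23 + 13*(-6))*(-4609) = (23 - 78)*(-4609) = -55*(-4609) = 253495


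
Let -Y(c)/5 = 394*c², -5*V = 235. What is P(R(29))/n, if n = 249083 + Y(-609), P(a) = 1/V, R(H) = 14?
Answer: 1/34328164889 ≈ 2.9131e-11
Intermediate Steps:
V = -47 (V = -⅕*235 = -47)
P(a) = -1/47 (P(a) = 1/(-47) = -1/47)
Y(c) = -1970*c²
n = -730386487 (n = 249083 - 1970*(-609)² = 249083 - 1970*370881 = 249083 - 730635570 = -730386487)
P(R(29))/n = -1/47/(-730386487) = -1/47*(-1/730386487) = 1/34328164889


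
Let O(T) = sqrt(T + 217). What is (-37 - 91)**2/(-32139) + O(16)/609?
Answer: -16384/32139 + sqrt(233)/609 ≈ -0.48472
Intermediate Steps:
O(T) = sqrt(217 + T)
(-37 - 91)**2/(-32139) + O(16)/609 = (-37 - 91)**2/(-32139) + sqrt(217 + 16)/609 = (-128)**2*(-1/32139) + sqrt(233)*(1/609) = 16384*(-1/32139) + sqrt(233)/609 = -16384/32139 + sqrt(233)/609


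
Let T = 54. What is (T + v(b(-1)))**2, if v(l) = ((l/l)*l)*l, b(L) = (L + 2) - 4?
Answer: 3969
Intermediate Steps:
b(L) = -2 + L (b(L) = (2 + L) - 4 = -2 + L)
v(l) = l**2 (v(l) = (1*l)*l = l*l = l**2)
(T + v(b(-1)))**2 = (54 + (-2 - 1)**2)**2 = (54 + (-3)**2)**2 = (54 + 9)**2 = 63**2 = 3969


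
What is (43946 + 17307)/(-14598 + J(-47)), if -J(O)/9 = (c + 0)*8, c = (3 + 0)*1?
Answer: -61253/14814 ≈ -4.1348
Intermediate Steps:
c = 3 (c = 3*1 = 3)
J(O) = -216 (J(O) = -9*(3 + 0)*8 = -27*8 = -9*24 = -216)
(43946 + 17307)/(-14598 + J(-47)) = (43946 + 17307)/(-14598 - 216) = 61253/(-14814) = 61253*(-1/14814) = -61253/14814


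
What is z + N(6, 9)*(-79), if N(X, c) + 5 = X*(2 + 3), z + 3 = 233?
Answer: -1745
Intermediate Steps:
z = 230 (z = -3 + 233 = 230)
N(X, c) = -5 + 5*X (N(X, c) = -5 + X*(2 + 3) = -5 + X*5 = -5 + 5*X)
z + N(6, 9)*(-79) = 230 + (-5 + 5*6)*(-79) = 230 + (-5 + 30)*(-79) = 230 + 25*(-79) = 230 - 1975 = -1745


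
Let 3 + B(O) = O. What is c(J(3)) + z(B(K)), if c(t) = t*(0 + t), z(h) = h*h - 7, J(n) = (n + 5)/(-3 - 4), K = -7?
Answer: 4621/49 ≈ 94.306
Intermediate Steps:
B(O) = -3 + O
J(n) = -5/7 - n/7 (J(n) = (5 + n)/(-7) = (5 + n)*(-⅐) = -5/7 - n/7)
z(h) = -7 + h² (z(h) = h² - 7 = -7 + h²)
c(t) = t² (c(t) = t*t = t²)
c(J(3)) + z(B(K)) = (-5/7 - ⅐*3)² + (-7 + (-3 - 7)²) = (-5/7 - 3/7)² + (-7 + (-10)²) = (-8/7)² + (-7 + 100) = 64/49 + 93 = 4621/49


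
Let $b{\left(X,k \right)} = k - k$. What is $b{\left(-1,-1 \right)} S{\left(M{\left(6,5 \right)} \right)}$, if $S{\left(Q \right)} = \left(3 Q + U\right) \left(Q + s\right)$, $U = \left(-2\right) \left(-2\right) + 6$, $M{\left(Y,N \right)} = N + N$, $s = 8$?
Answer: $0$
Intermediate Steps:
$M{\left(Y,N \right)} = 2 N$
$U = 10$ ($U = 4 + 6 = 10$)
$S{\left(Q \right)} = \left(8 + Q\right) \left(10 + 3 Q\right)$ ($S{\left(Q \right)} = \left(3 Q + 10\right) \left(Q + 8\right) = \left(10 + 3 Q\right) \left(8 + Q\right) = \left(8 + Q\right) \left(10 + 3 Q\right)$)
$b{\left(X,k \right)} = 0$
$b{\left(-1,-1 \right)} S{\left(M{\left(6,5 \right)} \right)} = 0 \left(80 + 3 \left(2 \cdot 5\right)^{2} + 34 \cdot 2 \cdot 5\right) = 0 \left(80 + 3 \cdot 10^{2} + 34 \cdot 10\right) = 0 \left(80 + 3 \cdot 100 + 340\right) = 0 \left(80 + 300 + 340\right) = 0 \cdot 720 = 0$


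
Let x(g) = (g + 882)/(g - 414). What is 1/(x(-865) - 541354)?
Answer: -1279/692391783 ≈ -1.8472e-6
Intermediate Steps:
x(g) = (882 + g)/(-414 + g)
1/(x(-865) - 541354) = 1/((882 - 865)/(-414 - 865) - 541354) = 1/(17/(-1279) - 541354) = 1/(-1/1279*17 - 541354) = 1/(-17/1279 - 541354) = 1/(-692391783/1279) = -1279/692391783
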